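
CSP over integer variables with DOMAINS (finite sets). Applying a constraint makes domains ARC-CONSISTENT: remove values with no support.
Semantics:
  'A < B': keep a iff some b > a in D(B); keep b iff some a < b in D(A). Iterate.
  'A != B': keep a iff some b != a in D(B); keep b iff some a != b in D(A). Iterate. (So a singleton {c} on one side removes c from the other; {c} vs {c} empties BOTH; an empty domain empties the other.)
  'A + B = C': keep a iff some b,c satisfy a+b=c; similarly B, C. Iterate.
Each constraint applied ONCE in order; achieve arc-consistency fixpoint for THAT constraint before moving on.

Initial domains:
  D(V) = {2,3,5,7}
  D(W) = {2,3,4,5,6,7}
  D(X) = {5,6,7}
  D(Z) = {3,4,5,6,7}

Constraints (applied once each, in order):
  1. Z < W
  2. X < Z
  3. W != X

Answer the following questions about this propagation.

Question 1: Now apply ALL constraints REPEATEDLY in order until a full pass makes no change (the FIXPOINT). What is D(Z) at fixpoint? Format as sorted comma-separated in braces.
Answer: {6}

Derivation:
pass 0 (initial): D(Z)={3,4,5,6,7}
pass 1: W {2,3,4,5,6,7}->{4,6,7}; X {5,6,7}->{5}; Z {3,4,5,6,7}->{6}
pass 2: W {4,6,7}->{7}
pass 3: no change
Fixpoint after 3 passes: D(Z) = {6}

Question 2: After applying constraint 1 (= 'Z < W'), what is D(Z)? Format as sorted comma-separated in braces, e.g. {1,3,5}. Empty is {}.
Constraint 1 (Z < W) on D(Z)={3,4,5,6,7} D(W)={2,3,4,5,6,7}: Z {3,4,5,6,7}->{3,4,5,6}; W {2,3,4,5,6,7}->{4,5,6,7}
So after constraint 1: D(Z) = {3,4,5,6}

Answer: {3,4,5,6}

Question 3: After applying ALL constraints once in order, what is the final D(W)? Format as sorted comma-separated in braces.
Answer: {4,6,7}

Derivation:
Constraint 1 (Z < W) on D(Z)={3,4,5,6,7} D(W)={2,3,4,5,6,7}: Z {3,4,5,6,7}->{3,4,5,6}; W {2,3,4,5,6,7}->{4,5,6,7}
Constraint 2 (X < Z) on D(X)={5,6,7} D(Z)={3,4,5,6}: X {5,6,7}->{5}; Z {3,4,5,6}->{6}
Constraint 3 (W != X) on D(W)={4,5,6,7} D(X)={5}: W {4,5,6,7}->{4,6,7}
So after all 3 constraints: D(W) = {4,6,7}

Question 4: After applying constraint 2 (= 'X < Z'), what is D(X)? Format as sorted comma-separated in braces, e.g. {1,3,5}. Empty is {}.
Constraint 1 (Z < W) on D(Z)={3,4,5,6,7} D(W)={2,3,4,5,6,7}: Z {3,4,5,6,7}->{3,4,5,6}; W {2,3,4,5,6,7}->{4,5,6,7}
Constraint 2 (X < Z) on D(X)={5,6,7} D(Z)={3,4,5,6}: X {5,6,7}->{5}; Z {3,4,5,6}->{6}
So after constraint 2: D(X) = {5}

Answer: {5}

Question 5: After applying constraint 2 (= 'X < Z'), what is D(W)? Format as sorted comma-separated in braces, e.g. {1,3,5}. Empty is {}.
Constraint 1 (Z < W) on D(Z)={3,4,5,6,7} D(W)={2,3,4,5,6,7}: Z {3,4,5,6,7}->{3,4,5,6}; W {2,3,4,5,6,7}->{4,5,6,7}
Constraint 2 (X < Z) on D(X)={5,6,7} D(Z)={3,4,5,6}: X {5,6,7}->{5}; Z {3,4,5,6}->{6}
So after constraint 2: D(W) = {4,5,6,7}

Answer: {4,5,6,7}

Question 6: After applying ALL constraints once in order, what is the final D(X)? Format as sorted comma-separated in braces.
Constraint 1 (Z < W) on D(Z)={3,4,5,6,7} D(W)={2,3,4,5,6,7}: Z {3,4,5,6,7}->{3,4,5,6}; W {2,3,4,5,6,7}->{4,5,6,7}
Constraint 2 (X < Z) on D(X)={5,6,7} D(Z)={3,4,5,6}: X {5,6,7}->{5}; Z {3,4,5,6}->{6}
Constraint 3 (W != X) on D(W)={4,5,6,7} D(X)={5}: W {4,5,6,7}->{4,6,7}
So after all 3 constraints: D(X) = {5}

Answer: {5}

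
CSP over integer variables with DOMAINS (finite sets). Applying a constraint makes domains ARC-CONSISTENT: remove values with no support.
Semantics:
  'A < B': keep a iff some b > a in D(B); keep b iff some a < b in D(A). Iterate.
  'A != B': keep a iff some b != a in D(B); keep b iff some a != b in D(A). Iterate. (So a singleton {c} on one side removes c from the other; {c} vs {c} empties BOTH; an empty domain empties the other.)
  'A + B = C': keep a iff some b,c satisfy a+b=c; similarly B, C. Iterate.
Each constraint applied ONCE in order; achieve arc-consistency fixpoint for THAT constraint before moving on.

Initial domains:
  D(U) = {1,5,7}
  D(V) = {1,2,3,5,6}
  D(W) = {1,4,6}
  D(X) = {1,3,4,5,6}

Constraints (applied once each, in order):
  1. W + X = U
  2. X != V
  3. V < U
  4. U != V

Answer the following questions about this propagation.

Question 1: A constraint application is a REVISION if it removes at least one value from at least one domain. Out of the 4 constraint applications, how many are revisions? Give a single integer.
Answer: 1

Derivation:
Constraint 1 (W + X = U) on D(W)={1,4,6} D(X)={1,3,4,5,6} D(U)={1,5,7}: X {1,3,4,5,6}->{1,3,4,6}; U {1,5,7}->{5,7} => REVISION
Constraint 2 (X != V) on D(X)={1,3,4,6} D(V)={1,2,3,5,6}: no change => not a revision
Constraint 3 (V < U) on D(V)={1,2,3,5,6} D(U)={5,7}: no change => not a revision
Constraint 4 (U != V) on D(U)={5,7} D(V)={1,2,3,5,6}: no change => not a revision
Total revisions = 1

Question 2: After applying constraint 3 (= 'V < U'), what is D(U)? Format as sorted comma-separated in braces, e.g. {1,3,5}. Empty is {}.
Constraint 1 (W + X = U) on D(W)={1,4,6} D(X)={1,3,4,5,6} D(U)={1,5,7}: X {1,3,4,5,6}->{1,3,4,6}; U {1,5,7}->{5,7}
Constraint 2 (X != V) on D(X)={1,3,4,6} D(V)={1,2,3,5,6}: no change
Constraint 3 (V < U) on D(V)={1,2,3,5,6} D(U)={5,7}: no change
So after constraint 3: D(U) = {5,7}

Answer: {5,7}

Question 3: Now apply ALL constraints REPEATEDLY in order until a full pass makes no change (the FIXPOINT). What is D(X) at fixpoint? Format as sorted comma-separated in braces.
pass 0 (initial): D(X)={1,3,4,5,6}
pass 1: U {1,5,7}->{5,7}; X {1,3,4,5,6}->{1,3,4,6}
pass 2: no change
Fixpoint after 2 passes: D(X) = {1,3,4,6}

Answer: {1,3,4,6}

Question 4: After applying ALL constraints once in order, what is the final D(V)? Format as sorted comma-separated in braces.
Answer: {1,2,3,5,6}

Derivation:
Constraint 1 (W + X = U) on D(W)={1,4,6} D(X)={1,3,4,5,6} D(U)={1,5,7}: X {1,3,4,5,6}->{1,3,4,6}; U {1,5,7}->{5,7}
Constraint 2 (X != V) on D(X)={1,3,4,6} D(V)={1,2,3,5,6}: no change
Constraint 3 (V < U) on D(V)={1,2,3,5,6} D(U)={5,7}: no change
Constraint 4 (U != V) on D(U)={5,7} D(V)={1,2,3,5,6}: no change
So after all 4 constraints: D(V) = {1,2,3,5,6}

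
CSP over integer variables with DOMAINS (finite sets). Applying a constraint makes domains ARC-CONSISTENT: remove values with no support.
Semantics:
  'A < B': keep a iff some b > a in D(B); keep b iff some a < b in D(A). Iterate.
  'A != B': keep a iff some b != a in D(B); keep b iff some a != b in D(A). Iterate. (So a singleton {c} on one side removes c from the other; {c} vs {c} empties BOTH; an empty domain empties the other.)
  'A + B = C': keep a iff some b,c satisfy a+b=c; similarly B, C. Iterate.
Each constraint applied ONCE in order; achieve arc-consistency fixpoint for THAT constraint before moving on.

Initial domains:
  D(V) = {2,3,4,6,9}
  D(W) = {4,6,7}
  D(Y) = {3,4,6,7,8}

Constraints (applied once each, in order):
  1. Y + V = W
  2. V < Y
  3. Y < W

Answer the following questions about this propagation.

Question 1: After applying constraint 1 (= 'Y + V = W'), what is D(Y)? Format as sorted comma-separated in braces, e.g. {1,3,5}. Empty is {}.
Constraint 1 (Y + V = W) on D(Y)={3,4,6,7,8} D(V)={2,3,4,6,9} D(W)={4,6,7}: Y {3,4,6,7,8}->{3,4}; V {2,3,4,6,9}->{2,3,4}; W {4,6,7}->{6,7}
So after constraint 1: D(Y) = {3,4}

Answer: {3,4}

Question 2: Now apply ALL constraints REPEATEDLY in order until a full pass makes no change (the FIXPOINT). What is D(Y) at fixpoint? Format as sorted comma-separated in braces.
Answer: {3,4}

Derivation:
pass 0 (initial): D(Y)={3,4,6,7,8}
pass 1: V {2,3,4,6,9}->{2,3}; W {4,6,7}->{6,7}; Y {3,4,6,7,8}->{3,4}
pass 2: no change
Fixpoint after 2 passes: D(Y) = {3,4}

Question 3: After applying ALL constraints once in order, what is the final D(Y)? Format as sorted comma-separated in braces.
Answer: {3,4}

Derivation:
Constraint 1 (Y + V = W) on D(Y)={3,4,6,7,8} D(V)={2,3,4,6,9} D(W)={4,6,7}: Y {3,4,6,7,8}->{3,4}; V {2,3,4,6,9}->{2,3,4}; W {4,6,7}->{6,7}
Constraint 2 (V < Y) on D(V)={2,3,4} D(Y)={3,4}: V {2,3,4}->{2,3}
Constraint 3 (Y < W) on D(Y)={3,4} D(W)={6,7}: no change
So after all 3 constraints: D(Y) = {3,4}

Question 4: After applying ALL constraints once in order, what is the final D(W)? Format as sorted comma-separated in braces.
Answer: {6,7}

Derivation:
Constraint 1 (Y + V = W) on D(Y)={3,4,6,7,8} D(V)={2,3,4,6,9} D(W)={4,6,7}: Y {3,4,6,7,8}->{3,4}; V {2,3,4,6,9}->{2,3,4}; W {4,6,7}->{6,7}
Constraint 2 (V < Y) on D(V)={2,3,4} D(Y)={3,4}: V {2,3,4}->{2,3}
Constraint 3 (Y < W) on D(Y)={3,4} D(W)={6,7}: no change
So after all 3 constraints: D(W) = {6,7}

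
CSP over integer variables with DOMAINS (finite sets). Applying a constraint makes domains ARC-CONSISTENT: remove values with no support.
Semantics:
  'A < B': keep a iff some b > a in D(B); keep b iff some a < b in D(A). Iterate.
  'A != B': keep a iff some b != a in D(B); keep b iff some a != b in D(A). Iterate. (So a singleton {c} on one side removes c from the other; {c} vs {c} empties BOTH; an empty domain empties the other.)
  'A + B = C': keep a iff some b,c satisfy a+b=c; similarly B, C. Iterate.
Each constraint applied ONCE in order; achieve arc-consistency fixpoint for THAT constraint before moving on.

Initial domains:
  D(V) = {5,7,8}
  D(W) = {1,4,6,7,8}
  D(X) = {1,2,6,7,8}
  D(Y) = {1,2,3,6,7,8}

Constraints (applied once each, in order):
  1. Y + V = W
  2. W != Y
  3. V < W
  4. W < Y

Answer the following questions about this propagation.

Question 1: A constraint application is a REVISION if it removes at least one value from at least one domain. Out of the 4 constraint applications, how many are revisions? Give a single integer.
Constraint 1 (Y + V = W) on D(Y)={1,2,3,6,7,8} D(V)={5,7,8} D(W)={1,4,6,7,8}: Y {1,2,3,6,7,8}->{1,2,3}; V {5,7,8}->{5,7}; W {1,4,6,7,8}->{6,7,8} => REVISION
Constraint 2 (W != Y) on D(W)={6,7,8} D(Y)={1,2,3}: no change => not a revision
Constraint 3 (V < W) on D(V)={5,7} D(W)={6,7,8}: no change => not a revision
Constraint 4 (W < Y) on D(W)={6,7,8} D(Y)={1,2,3}: W {6,7,8}->{}; Y {1,2,3}->{} => REVISION
Total revisions = 2

Answer: 2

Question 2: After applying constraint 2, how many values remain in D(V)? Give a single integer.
Constraint 1 (Y + V = W) on D(Y)={1,2,3,6,7,8} D(V)={5,7,8} D(W)={1,4,6,7,8}: Y {1,2,3,6,7,8}->{1,2,3}; V {5,7,8}->{5,7}; W {1,4,6,7,8}->{6,7,8}
Constraint 2 (W != Y) on D(W)={6,7,8} D(Y)={1,2,3}: no change
So after constraint 2: D(V)={5,7}, size = 2

Answer: 2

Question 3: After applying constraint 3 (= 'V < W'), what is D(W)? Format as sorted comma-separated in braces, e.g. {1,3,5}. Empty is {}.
Constraint 1 (Y + V = W) on D(Y)={1,2,3,6,7,8} D(V)={5,7,8} D(W)={1,4,6,7,8}: Y {1,2,3,6,7,8}->{1,2,3}; V {5,7,8}->{5,7}; W {1,4,6,7,8}->{6,7,8}
Constraint 2 (W != Y) on D(W)={6,7,8} D(Y)={1,2,3}: no change
Constraint 3 (V < W) on D(V)={5,7} D(W)={6,7,8}: no change
So after constraint 3: D(W) = {6,7,8}

Answer: {6,7,8}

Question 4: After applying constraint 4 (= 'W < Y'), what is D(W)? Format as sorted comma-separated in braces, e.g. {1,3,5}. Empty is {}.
Answer: {}

Derivation:
Constraint 1 (Y + V = W) on D(Y)={1,2,3,6,7,8} D(V)={5,7,8} D(W)={1,4,6,7,8}: Y {1,2,3,6,7,8}->{1,2,3}; V {5,7,8}->{5,7}; W {1,4,6,7,8}->{6,7,8}
Constraint 2 (W != Y) on D(W)={6,7,8} D(Y)={1,2,3}: no change
Constraint 3 (V < W) on D(V)={5,7} D(W)={6,7,8}: no change
Constraint 4 (W < Y) on D(W)={6,7,8} D(Y)={1,2,3}: W {6,7,8}->{}; Y {1,2,3}->{}
So after constraint 4: D(W) = {}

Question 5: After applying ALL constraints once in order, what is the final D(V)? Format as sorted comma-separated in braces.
Answer: {5,7}

Derivation:
Constraint 1 (Y + V = W) on D(Y)={1,2,3,6,7,8} D(V)={5,7,8} D(W)={1,4,6,7,8}: Y {1,2,3,6,7,8}->{1,2,3}; V {5,7,8}->{5,7}; W {1,4,6,7,8}->{6,7,8}
Constraint 2 (W != Y) on D(W)={6,7,8} D(Y)={1,2,3}: no change
Constraint 3 (V < W) on D(V)={5,7} D(W)={6,7,8}: no change
Constraint 4 (W < Y) on D(W)={6,7,8} D(Y)={1,2,3}: W {6,7,8}->{}; Y {1,2,3}->{}
So after all 4 constraints: D(V) = {5,7}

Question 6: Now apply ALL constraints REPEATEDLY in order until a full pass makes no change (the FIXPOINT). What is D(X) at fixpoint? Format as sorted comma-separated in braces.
Answer: {1,2,6,7,8}

Derivation:
pass 0 (initial): D(X)={1,2,6,7,8}
pass 1: V {5,7,8}->{5,7}; W {1,4,6,7,8}->{}; Y {1,2,3,6,7,8}->{}
pass 2: V {5,7}->{}
pass 3: no change
Fixpoint after 3 passes: D(X) = {1,2,6,7,8}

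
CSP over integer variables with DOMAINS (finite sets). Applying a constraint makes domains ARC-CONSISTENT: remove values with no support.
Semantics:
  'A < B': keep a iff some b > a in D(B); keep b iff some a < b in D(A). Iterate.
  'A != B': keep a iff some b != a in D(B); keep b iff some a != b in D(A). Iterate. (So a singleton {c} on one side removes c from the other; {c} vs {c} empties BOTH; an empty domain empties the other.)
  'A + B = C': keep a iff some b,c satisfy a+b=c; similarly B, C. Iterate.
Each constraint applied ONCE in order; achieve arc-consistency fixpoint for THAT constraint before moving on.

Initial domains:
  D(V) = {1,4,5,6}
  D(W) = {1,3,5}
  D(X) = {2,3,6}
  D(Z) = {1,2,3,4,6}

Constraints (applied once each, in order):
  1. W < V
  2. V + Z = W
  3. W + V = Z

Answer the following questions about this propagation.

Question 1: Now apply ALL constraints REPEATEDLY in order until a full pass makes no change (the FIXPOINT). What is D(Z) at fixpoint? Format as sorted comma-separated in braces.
pass 0 (initial): D(Z)={1,2,3,4,6}
pass 1: V {1,4,5,6}->{}; W {1,3,5}->{}; Z {1,2,3,4,6}->{}
pass 2: no change
Fixpoint after 2 passes: D(Z) = {}

Answer: {}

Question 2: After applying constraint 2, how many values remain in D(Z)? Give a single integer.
Constraint 1 (W < V) on D(W)={1,3,5} D(V)={1,4,5,6}: V {1,4,5,6}->{4,5,6}
Constraint 2 (V + Z = W) on D(V)={4,5,6} D(Z)={1,2,3,4,6} D(W)={1,3,5}: V {4,5,6}->{4}; Z {1,2,3,4,6}->{1}; W {1,3,5}->{5}
So after constraint 2: D(Z)={1}, size = 1

Answer: 1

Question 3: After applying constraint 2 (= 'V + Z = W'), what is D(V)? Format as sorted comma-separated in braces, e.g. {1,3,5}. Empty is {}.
Answer: {4}

Derivation:
Constraint 1 (W < V) on D(W)={1,3,5} D(V)={1,4,5,6}: V {1,4,5,6}->{4,5,6}
Constraint 2 (V + Z = W) on D(V)={4,5,6} D(Z)={1,2,3,4,6} D(W)={1,3,5}: V {4,5,6}->{4}; Z {1,2,3,4,6}->{1}; W {1,3,5}->{5}
So after constraint 2: D(V) = {4}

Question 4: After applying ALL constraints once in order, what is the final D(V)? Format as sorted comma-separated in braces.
Answer: {}

Derivation:
Constraint 1 (W < V) on D(W)={1,3,5} D(V)={1,4,5,6}: V {1,4,5,6}->{4,5,6}
Constraint 2 (V + Z = W) on D(V)={4,5,6} D(Z)={1,2,3,4,6} D(W)={1,3,5}: V {4,5,6}->{4}; Z {1,2,3,4,6}->{1}; W {1,3,5}->{5}
Constraint 3 (W + V = Z) on D(W)={5} D(V)={4} D(Z)={1}: W {5}->{}; V {4}->{}; Z {1}->{}
So after all 3 constraints: D(V) = {}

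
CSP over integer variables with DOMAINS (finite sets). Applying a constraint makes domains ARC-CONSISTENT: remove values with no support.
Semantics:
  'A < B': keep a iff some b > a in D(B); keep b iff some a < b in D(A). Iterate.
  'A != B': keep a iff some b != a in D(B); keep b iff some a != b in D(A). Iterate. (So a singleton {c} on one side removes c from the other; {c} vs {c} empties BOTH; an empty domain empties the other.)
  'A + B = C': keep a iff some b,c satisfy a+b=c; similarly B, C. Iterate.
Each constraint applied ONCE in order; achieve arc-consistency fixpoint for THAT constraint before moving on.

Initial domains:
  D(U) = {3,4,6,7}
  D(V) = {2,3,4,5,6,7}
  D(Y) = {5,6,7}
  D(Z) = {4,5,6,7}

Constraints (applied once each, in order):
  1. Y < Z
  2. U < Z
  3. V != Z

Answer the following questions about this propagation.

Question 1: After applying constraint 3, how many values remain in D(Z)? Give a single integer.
Answer: 2

Derivation:
Constraint 1 (Y < Z) on D(Y)={5,6,7} D(Z)={4,5,6,7}: Y {5,6,7}->{5,6}; Z {4,5,6,7}->{6,7}
Constraint 2 (U < Z) on D(U)={3,4,6,7} D(Z)={6,7}: U {3,4,6,7}->{3,4,6}
Constraint 3 (V != Z) on D(V)={2,3,4,5,6,7} D(Z)={6,7}: no change
So after constraint 3: D(Z)={6,7}, size = 2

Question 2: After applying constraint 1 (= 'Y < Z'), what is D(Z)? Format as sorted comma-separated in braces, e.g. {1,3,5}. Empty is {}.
Constraint 1 (Y < Z) on D(Y)={5,6,7} D(Z)={4,5,6,7}: Y {5,6,7}->{5,6}; Z {4,5,6,7}->{6,7}
So after constraint 1: D(Z) = {6,7}

Answer: {6,7}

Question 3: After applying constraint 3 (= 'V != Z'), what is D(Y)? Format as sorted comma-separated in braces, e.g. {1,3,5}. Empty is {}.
Constraint 1 (Y < Z) on D(Y)={5,6,7} D(Z)={4,5,6,7}: Y {5,6,7}->{5,6}; Z {4,5,6,7}->{6,7}
Constraint 2 (U < Z) on D(U)={3,4,6,7} D(Z)={6,7}: U {3,4,6,7}->{3,4,6}
Constraint 3 (V != Z) on D(V)={2,3,4,5,6,7} D(Z)={6,7}: no change
So after constraint 3: D(Y) = {5,6}

Answer: {5,6}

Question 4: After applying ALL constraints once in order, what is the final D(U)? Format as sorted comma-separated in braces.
Constraint 1 (Y < Z) on D(Y)={5,6,7} D(Z)={4,5,6,7}: Y {5,6,7}->{5,6}; Z {4,5,6,7}->{6,7}
Constraint 2 (U < Z) on D(U)={3,4,6,7} D(Z)={6,7}: U {3,4,6,7}->{3,4,6}
Constraint 3 (V != Z) on D(V)={2,3,4,5,6,7} D(Z)={6,7}: no change
So after all 3 constraints: D(U) = {3,4,6}

Answer: {3,4,6}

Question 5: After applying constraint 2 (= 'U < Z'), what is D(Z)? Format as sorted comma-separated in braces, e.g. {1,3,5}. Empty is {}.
Answer: {6,7}

Derivation:
Constraint 1 (Y < Z) on D(Y)={5,6,7} D(Z)={4,5,6,7}: Y {5,6,7}->{5,6}; Z {4,5,6,7}->{6,7}
Constraint 2 (U < Z) on D(U)={3,4,6,7} D(Z)={6,7}: U {3,4,6,7}->{3,4,6}
So after constraint 2: D(Z) = {6,7}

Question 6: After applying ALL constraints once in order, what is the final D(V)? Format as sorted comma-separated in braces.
Answer: {2,3,4,5,6,7}

Derivation:
Constraint 1 (Y < Z) on D(Y)={5,6,7} D(Z)={4,5,6,7}: Y {5,6,7}->{5,6}; Z {4,5,6,7}->{6,7}
Constraint 2 (U < Z) on D(U)={3,4,6,7} D(Z)={6,7}: U {3,4,6,7}->{3,4,6}
Constraint 3 (V != Z) on D(V)={2,3,4,5,6,7} D(Z)={6,7}: no change
So after all 3 constraints: D(V) = {2,3,4,5,6,7}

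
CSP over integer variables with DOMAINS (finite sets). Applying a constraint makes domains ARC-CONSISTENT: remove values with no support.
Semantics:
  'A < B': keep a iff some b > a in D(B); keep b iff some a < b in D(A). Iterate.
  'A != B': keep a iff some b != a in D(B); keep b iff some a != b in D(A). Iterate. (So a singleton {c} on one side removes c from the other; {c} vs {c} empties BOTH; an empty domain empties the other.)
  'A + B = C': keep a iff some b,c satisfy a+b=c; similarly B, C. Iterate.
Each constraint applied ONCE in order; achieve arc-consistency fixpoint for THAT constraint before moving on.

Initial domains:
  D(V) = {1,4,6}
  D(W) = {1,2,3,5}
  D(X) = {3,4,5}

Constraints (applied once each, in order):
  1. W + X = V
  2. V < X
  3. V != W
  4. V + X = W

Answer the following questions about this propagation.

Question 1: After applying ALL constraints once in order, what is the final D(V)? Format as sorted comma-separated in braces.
Answer: {}

Derivation:
Constraint 1 (W + X = V) on D(W)={1,2,3,5} D(X)={3,4,5} D(V)={1,4,6}: W {1,2,3,5}->{1,2,3}; V {1,4,6}->{4,6}
Constraint 2 (V < X) on D(V)={4,6} D(X)={3,4,5}: V {4,6}->{4}; X {3,4,5}->{5}
Constraint 3 (V != W) on D(V)={4} D(W)={1,2,3}: no change
Constraint 4 (V + X = W) on D(V)={4} D(X)={5} D(W)={1,2,3}: V {4}->{}; X {5}->{}; W {1,2,3}->{}
So after all 4 constraints: D(V) = {}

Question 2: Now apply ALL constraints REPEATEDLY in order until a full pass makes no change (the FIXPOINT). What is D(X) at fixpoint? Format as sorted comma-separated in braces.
pass 0 (initial): D(X)={3,4,5}
pass 1: V {1,4,6}->{}; W {1,2,3,5}->{}; X {3,4,5}->{}
pass 2: no change
Fixpoint after 2 passes: D(X) = {}

Answer: {}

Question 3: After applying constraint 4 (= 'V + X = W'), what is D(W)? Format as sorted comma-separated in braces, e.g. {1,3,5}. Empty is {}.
Answer: {}

Derivation:
Constraint 1 (W + X = V) on D(W)={1,2,3,5} D(X)={3,4,5} D(V)={1,4,6}: W {1,2,3,5}->{1,2,3}; V {1,4,6}->{4,6}
Constraint 2 (V < X) on D(V)={4,6} D(X)={3,4,5}: V {4,6}->{4}; X {3,4,5}->{5}
Constraint 3 (V != W) on D(V)={4} D(W)={1,2,3}: no change
Constraint 4 (V + X = W) on D(V)={4} D(X)={5} D(W)={1,2,3}: V {4}->{}; X {5}->{}; W {1,2,3}->{}
So after constraint 4: D(W) = {}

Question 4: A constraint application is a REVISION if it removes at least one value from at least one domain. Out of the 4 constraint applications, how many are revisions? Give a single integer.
Constraint 1 (W + X = V) on D(W)={1,2,3,5} D(X)={3,4,5} D(V)={1,4,6}: W {1,2,3,5}->{1,2,3}; V {1,4,6}->{4,6} => REVISION
Constraint 2 (V < X) on D(V)={4,6} D(X)={3,4,5}: V {4,6}->{4}; X {3,4,5}->{5} => REVISION
Constraint 3 (V != W) on D(V)={4} D(W)={1,2,3}: no change => not a revision
Constraint 4 (V + X = W) on D(V)={4} D(X)={5} D(W)={1,2,3}: V {4}->{}; X {5}->{}; W {1,2,3}->{} => REVISION
Total revisions = 3

Answer: 3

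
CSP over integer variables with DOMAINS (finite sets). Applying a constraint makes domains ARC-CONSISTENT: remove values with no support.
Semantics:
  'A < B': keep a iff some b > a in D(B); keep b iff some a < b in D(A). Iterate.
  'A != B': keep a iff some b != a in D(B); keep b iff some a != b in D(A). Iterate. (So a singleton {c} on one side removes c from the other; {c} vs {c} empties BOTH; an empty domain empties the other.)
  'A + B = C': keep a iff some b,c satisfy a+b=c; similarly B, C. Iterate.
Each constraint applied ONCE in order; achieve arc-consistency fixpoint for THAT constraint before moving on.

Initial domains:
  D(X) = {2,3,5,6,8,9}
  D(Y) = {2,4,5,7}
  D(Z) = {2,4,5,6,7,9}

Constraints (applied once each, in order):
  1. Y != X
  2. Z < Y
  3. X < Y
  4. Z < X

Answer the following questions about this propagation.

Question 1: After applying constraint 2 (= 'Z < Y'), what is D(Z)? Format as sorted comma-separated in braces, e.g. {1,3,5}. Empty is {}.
Answer: {2,4,5,6}

Derivation:
Constraint 1 (Y != X) on D(Y)={2,4,5,7} D(X)={2,3,5,6,8,9}: no change
Constraint 2 (Z < Y) on D(Z)={2,4,5,6,7,9} D(Y)={2,4,5,7}: Z {2,4,5,6,7,9}->{2,4,5,6}; Y {2,4,5,7}->{4,5,7}
So after constraint 2: D(Z) = {2,4,5,6}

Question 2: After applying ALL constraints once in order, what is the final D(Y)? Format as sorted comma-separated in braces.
Constraint 1 (Y != X) on D(Y)={2,4,5,7} D(X)={2,3,5,6,8,9}: no change
Constraint 2 (Z < Y) on D(Z)={2,4,5,6,7,9} D(Y)={2,4,5,7}: Z {2,4,5,6,7,9}->{2,4,5,6}; Y {2,4,5,7}->{4,5,7}
Constraint 3 (X < Y) on D(X)={2,3,5,6,8,9} D(Y)={4,5,7}: X {2,3,5,6,8,9}->{2,3,5,6}
Constraint 4 (Z < X) on D(Z)={2,4,5,6} D(X)={2,3,5,6}: Z {2,4,5,6}->{2,4,5}; X {2,3,5,6}->{3,5,6}
So after all 4 constraints: D(Y) = {4,5,7}

Answer: {4,5,7}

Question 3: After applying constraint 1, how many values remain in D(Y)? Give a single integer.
Constraint 1 (Y != X) on D(Y)={2,4,5,7} D(X)={2,3,5,6,8,9}: no change
So after constraint 1: D(Y)={2,4,5,7}, size = 4

Answer: 4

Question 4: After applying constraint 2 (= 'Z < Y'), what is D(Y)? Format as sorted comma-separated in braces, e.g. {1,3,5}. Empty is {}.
Constraint 1 (Y != X) on D(Y)={2,4,5,7} D(X)={2,3,5,6,8,9}: no change
Constraint 2 (Z < Y) on D(Z)={2,4,5,6,7,9} D(Y)={2,4,5,7}: Z {2,4,5,6,7,9}->{2,4,5,6}; Y {2,4,5,7}->{4,5,7}
So after constraint 2: D(Y) = {4,5,7}

Answer: {4,5,7}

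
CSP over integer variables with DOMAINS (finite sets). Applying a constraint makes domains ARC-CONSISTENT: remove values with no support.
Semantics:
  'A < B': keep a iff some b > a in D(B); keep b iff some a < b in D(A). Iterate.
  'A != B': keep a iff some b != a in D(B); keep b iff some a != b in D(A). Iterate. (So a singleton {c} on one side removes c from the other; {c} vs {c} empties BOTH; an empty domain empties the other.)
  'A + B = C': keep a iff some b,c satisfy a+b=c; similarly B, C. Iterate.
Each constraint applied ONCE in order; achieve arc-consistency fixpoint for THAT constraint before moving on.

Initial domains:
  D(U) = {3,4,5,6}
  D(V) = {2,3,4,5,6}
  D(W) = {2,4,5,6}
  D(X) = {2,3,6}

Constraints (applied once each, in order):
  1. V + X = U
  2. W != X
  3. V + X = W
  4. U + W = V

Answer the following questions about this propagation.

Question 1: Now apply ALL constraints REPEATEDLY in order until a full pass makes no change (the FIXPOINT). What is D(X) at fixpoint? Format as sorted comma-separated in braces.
Answer: {}

Derivation:
pass 0 (initial): D(X)={2,3,6}
pass 1: U {3,4,5,6}->{}; V {2,3,4,5,6}->{}; W {2,4,5,6}->{}; X {2,3,6}->{2,3}
pass 2: X {2,3}->{}
pass 3: no change
Fixpoint after 3 passes: D(X) = {}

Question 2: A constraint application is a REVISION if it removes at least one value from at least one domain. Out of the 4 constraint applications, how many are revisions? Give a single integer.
Answer: 3

Derivation:
Constraint 1 (V + X = U) on D(V)={2,3,4,5,6} D(X)={2,3,6} D(U)={3,4,5,6}: V {2,3,4,5,6}->{2,3,4}; X {2,3,6}->{2,3}; U {3,4,5,6}->{4,5,6} => REVISION
Constraint 2 (W != X) on D(W)={2,4,5,6} D(X)={2,3}: no change => not a revision
Constraint 3 (V + X = W) on D(V)={2,3,4} D(X)={2,3} D(W)={2,4,5,6}: W {2,4,5,6}->{4,5,6} => REVISION
Constraint 4 (U + W = V) on D(U)={4,5,6} D(W)={4,5,6} D(V)={2,3,4}: U {4,5,6}->{}; W {4,5,6}->{}; V {2,3,4}->{} => REVISION
Total revisions = 3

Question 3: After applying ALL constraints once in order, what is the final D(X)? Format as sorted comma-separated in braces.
Answer: {2,3}

Derivation:
Constraint 1 (V + X = U) on D(V)={2,3,4,5,6} D(X)={2,3,6} D(U)={3,4,5,6}: V {2,3,4,5,6}->{2,3,4}; X {2,3,6}->{2,3}; U {3,4,5,6}->{4,5,6}
Constraint 2 (W != X) on D(W)={2,4,5,6} D(X)={2,3}: no change
Constraint 3 (V + X = W) on D(V)={2,3,4} D(X)={2,3} D(W)={2,4,5,6}: W {2,4,5,6}->{4,5,6}
Constraint 4 (U + W = V) on D(U)={4,5,6} D(W)={4,5,6} D(V)={2,3,4}: U {4,5,6}->{}; W {4,5,6}->{}; V {2,3,4}->{}
So after all 4 constraints: D(X) = {2,3}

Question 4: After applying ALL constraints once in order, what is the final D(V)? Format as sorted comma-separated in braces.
Constraint 1 (V + X = U) on D(V)={2,3,4,5,6} D(X)={2,3,6} D(U)={3,4,5,6}: V {2,3,4,5,6}->{2,3,4}; X {2,3,6}->{2,3}; U {3,4,5,6}->{4,5,6}
Constraint 2 (W != X) on D(W)={2,4,5,6} D(X)={2,3}: no change
Constraint 3 (V + X = W) on D(V)={2,3,4} D(X)={2,3} D(W)={2,4,5,6}: W {2,4,5,6}->{4,5,6}
Constraint 4 (U + W = V) on D(U)={4,5,6} D(W)={4,5,6} D(V)={2,3,4}: U {4,5,6}->{}; W {4,5,6}->{}; V {2,3,4}->{}
So after all 4 constraints: D(V) = {}

Answer: {}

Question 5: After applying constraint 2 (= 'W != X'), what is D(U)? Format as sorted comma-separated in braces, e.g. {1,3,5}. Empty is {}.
Constraint 1 (V + X = U) on D(V)={2,3,4,5,6} D(X)={2,3,6} D(U)={3,4,5,6}: V {2,3,4,5,6}->{2,3,4}; X {2,3,6}->{2,3}; U {3,4,5,6}->{4,5,6}
Constraint 2 (W != X) on D(W)={2,4,5,6} D(X)={2,3}: no change
So after constraint 2: D(U) = {4,5,6}

Answer: {4,5,6}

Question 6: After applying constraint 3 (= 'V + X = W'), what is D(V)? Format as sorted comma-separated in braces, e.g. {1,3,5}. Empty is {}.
Answer: {2,3,4}

Derivation:
Constraint 1 (V + X = U) on D(V)={2,3,4,5,6} D(X)={2,3,6} D(U)={3,4,5,6}: V {2,3,4,5,6}->{2,3,4}; X {2,3,6}->{2,3}; U {3,4,5,6}->{4,5,6}
Constraint 2 (W != X) on D(W)={2,4,5,6} D(X)={2,3}: no change
Constraint 3 (V + X = W) on D(V)={2,3,4} D(X)={2,3} D(W)={2,4,5,6}: W {2,4,5,6}->{4,5,6}
So after constraint 3: D(V) = {2,3,4}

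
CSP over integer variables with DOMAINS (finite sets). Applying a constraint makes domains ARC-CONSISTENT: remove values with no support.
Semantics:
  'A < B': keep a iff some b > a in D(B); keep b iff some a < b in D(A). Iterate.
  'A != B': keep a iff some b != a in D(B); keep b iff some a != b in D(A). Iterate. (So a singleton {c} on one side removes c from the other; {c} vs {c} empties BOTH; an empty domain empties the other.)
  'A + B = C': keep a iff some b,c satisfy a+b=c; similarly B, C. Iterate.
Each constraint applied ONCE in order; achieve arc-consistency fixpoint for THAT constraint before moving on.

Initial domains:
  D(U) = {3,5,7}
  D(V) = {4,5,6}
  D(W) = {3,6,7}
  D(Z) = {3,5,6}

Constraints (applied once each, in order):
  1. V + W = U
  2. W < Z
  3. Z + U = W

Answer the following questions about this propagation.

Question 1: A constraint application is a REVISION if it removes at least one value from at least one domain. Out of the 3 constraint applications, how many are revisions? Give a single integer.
Answer: 3

Derivation:
Constraint 1 (V + W = U) on D(V)={4,5,6} D(W)={3,6,7} D(U)={3,5,7}: V {4,5,6}->{4}; W {3,6,7}->{3}; U {3,5,7}->{7} => REVISION
Constraint 2 (W < Z) on D(W)={3} D(Z)={3,5,6}: Z {3,5,6}->{5,6} => REVISION
Constraint 3 (Z + U = W) on D(Z)={5,6} D(U)={7} D(W)={3}: Z {5,6}->{}; U {7}->{}; W {3}->{} => REVISION
Total revisions = 3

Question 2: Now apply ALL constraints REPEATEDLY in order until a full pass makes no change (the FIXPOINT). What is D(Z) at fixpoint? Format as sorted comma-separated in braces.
Answer: {}

Derivation:
pass 0 (initial): D(Z)={3,5,6}
pass 1: U {3,5,7}->{}; V {4,5,6}->{4}; W {3,6,7}->{}; Z {3,5,6}->{}
pass 2: V {4}->{}
pass 3: no change
Fixpoint after 3 passes: D(Z) = {}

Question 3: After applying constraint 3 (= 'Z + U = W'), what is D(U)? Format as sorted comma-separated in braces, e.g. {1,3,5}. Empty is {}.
Constraint 1 (V + W = U) on D(V)={4,5,6} D(W)={3,6,7} D(U)={3,5,7}: V {4,5,6}->{4}; W {3,6,7}->{3}; U {3,5,7}->{7}
Constraint 2 (W < Z) on D(W)={3} D(Z)={3,5,6}: Z {3,5,6}->{5,6}
Constraint 3 (Z + U = W) on D(Z)={5,6} D(U)={7} D(W)={3}: Z {5,6}->{}; U {7}->{}; W {3}->{}
So after constraint 3: D(U) = {}

Answer: {}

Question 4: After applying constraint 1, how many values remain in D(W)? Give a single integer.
Constraint 1 (V + W = U) on D(V)={4,5,6} D(W)={3,6,7} D(U)={3,5,7}: V {4,5,6}->{4}; W {3,6,7}->{3}; U {3,5,7}->{7}
So after constraint 1: D(W)={3}, size = 1

Answer: 1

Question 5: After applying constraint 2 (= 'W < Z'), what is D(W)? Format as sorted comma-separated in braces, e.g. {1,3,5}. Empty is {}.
Answer: {3}

Derivation:
Constraint 1 (V + W = U) on D(V)={4,5,6} D(W)={3,6,7} D(U)={3,5,7}: V {4,5,6}->{4}; W {3,6,7}->{3}; U {3,5,7}->{7}
Constraint 2 (W < Z) on D(W)={3} D(Z)={3,5,6}: Z {3,5,6}->{5,6}
So after constraint 2: D(W) = {3}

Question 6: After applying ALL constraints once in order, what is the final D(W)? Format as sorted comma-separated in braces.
Constraint 1 (V + W = U) on D(V)={4,5,6} D(W)={3,6,7} D(U)={3,5,7}: V {4,5,6}->{4}; W {3,6,7}->{3}; U {3,5,7}->{7}
Constraint 2 (W < Z) on D(W)={3} D(Z)={3,5,6}: Z {3,5,6}->{5,6}
Constraint 3 (Z + U = W) on D(Z)={5,6} D(U)={7} D(W)={3}: Z {5,6}->{}; U {7}->{}; W {3}->{}
So after all 3 constraints: D(W) = {}

Answer: {}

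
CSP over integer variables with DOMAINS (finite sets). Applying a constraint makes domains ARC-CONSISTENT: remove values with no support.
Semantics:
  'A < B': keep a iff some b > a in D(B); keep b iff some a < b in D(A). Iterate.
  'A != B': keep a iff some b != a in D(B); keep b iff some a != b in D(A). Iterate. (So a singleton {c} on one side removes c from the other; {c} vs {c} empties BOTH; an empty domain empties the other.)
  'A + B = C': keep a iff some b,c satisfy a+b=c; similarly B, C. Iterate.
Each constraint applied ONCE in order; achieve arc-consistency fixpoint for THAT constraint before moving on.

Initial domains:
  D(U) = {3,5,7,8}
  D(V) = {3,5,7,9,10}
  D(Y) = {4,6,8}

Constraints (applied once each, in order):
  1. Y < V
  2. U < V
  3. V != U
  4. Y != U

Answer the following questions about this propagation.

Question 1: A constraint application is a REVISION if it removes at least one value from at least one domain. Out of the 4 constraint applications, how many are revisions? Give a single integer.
Answer: 1

Derivation:
Constraint 1 (Y < V) on D(Y)={4,6,8} D(V)={3,5,7,9,10}: V {3,5,7,9,10}->{5,7,9,10} => REVISION
Constraint 2 (U < V) on D(U)={3,5,7,8} D(V)={5,7,9,10}: no change => not a revision
Constraint 3 (V != U) on D(V)={5,7,9,10} D(U)={3,5,7,8}: no change => not a revision
Constraint 4 (Y != U) on D(Y)={4,6,8} D(U)={3,5,7,8}: no change => not a revision
Total revisions = 1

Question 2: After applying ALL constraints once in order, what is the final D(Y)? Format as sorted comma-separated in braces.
Constraint 1 (Y < V) on D(Y)={4,6,8} D(V)={3,5,7,9,10}: V {3,5,7,9,10}->{5,7,9,10}
Constraint 2 (U < V) on D(U)={3,5,7,8} D(V)={5,7,9,10}: no change
Constraint 3 (V != U) on D(V)={5,7,9,10} D(U)={3,5,7,8}: no change
Constraint 4 (Y != U) on D(Y)={4,6,8} D(U)={3,5,7,8}: no change
So after all 4 constraints: D(Y) = {4,6,8}

Answer: {4,6,8}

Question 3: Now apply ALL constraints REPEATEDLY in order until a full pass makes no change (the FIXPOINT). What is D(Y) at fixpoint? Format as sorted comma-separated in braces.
pass 0 (initial): D(Y)={4,6,8}
pass 1: V {3,5,7,9,10}->{5,7,9,10}
pass 2: no change
Fixpoint after 2 passes: D(Y) = {4,6,8}

Answer: {4,6,8}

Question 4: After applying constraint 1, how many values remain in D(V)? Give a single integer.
Answer: 4

Derivation:
Constraint 1 (Y < V) on D(Y)={4,6,8} D(V)={3,5,7,9,10}: V {3,5,7,9,10}->{5,7,9,10}
So after constraint 1: D(V)={5,7,9,10}, size = 4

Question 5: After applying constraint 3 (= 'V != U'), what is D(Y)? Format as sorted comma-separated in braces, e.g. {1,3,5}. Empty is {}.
Answer: {4,6,8}

Derivation:
Constraint 1 (Y < V) on D(Y)={4,6,8} D(V)={3,5,7,9,10}: V {3,5,7,9,10}->{5,7,9,10}
Constraint 2 (U < V) on D(U)={3,5,7,8} D(V)={5,7,9,10}: no change
Constraint 3 (V != U) on D(V)={5,7,9,10} D(U)={3,5,7,8}: no change
So after constraint 3: D(Y) = {4,6,8}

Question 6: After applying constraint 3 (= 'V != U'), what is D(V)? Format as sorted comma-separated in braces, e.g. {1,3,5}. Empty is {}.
Constraint 1 (Y < V) on D(Y)={4,6,8} D(V)={3,5,7,9,10}: V {3,5,7,9,10}->{5,7,9,10}
Constraint 2 (U < V) on D(U)={3,5,7,8} D(V)={5,7,9,10}: no change
Constraint 3 (V != U) on D(V)={5,7,9,10} D(U)={3,5,7,8}: no change
So after constraint 3: D(V) = {5,7,9,10}

Answer: {5,7,9,10}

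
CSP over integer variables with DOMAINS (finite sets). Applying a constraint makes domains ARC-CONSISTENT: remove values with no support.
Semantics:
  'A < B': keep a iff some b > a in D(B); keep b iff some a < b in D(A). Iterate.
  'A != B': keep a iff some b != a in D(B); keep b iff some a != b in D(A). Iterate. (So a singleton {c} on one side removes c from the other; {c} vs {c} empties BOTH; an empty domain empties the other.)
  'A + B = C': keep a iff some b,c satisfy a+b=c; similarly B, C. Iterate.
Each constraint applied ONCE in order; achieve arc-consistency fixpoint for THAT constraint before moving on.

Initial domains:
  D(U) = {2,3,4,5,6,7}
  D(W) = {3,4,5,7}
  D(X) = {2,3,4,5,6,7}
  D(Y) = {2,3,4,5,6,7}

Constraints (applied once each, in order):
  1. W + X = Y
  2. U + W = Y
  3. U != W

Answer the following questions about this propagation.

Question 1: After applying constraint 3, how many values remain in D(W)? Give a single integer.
Constraint 1 (W + X = Y) on D(W)={3,4,5,7} D(X)={2,3,4,5,6,7} D(Y)={2,3,4,5,6,7}: W {3,4,5,7}->{3,4,5}; X {2,3,4,5,6,7}->{2,3,4}; Y {2,3,4,5,6,7}->{5,6,7}
Constraint 2 (U + W = Y) on D(U)={2,3,4,5,6,7} D(W)={3,4,5} D(Y)={5,6,7}: U {2,3,4,5,6,7}->{2,3,4}
Constraint 3 (U != W) on D(U)={2,3,4} D(W)={3,4,5}: no change
So after constraint 3: D(W)={3,4,5}, size = 3

Answer: 3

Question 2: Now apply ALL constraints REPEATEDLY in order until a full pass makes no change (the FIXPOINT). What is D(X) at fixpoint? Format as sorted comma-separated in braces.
Answer: {2,3,4}

Derivation:
pass 0 (initial): D(X)={2,3,4,5,6,7}
pass 1: U {2,3,4,5,6,7}->{2,3,4}; W {3,4,5,7}->{3,4,5}; X {2,3,4,5,6,7}->{2,3,4}; Y {2,3,4,5,6,7}->{5,6,7}
pass 2: no change
Fixpoint after 2 passes: D(X) = {2,3,4}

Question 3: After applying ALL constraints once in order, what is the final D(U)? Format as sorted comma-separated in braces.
Constraint 1 (W + X = Y) on D(W)={3,4,5,7} D(X)={2,3,4,5,6,7} D(Y)={2,3,4,5,6,7}: W {3,4,5,7}->{3,4,5}; X {2,3,4,5,6,7}->{2,3,4}; Y {2,3,4,5,6,7}->{5,6,7}
Constraint 2 (U + W = Y) on D(U)={2,3,4,5,6,7} D(W)={3,4,5} D(Y)={5,6,7}: U {2,3,4,5,6,7}->{2,3,4}
Constraint 3 (U != W) on D(U)={2,3,4} D(W)={3,4,5}: no change
So after all 3 constraints: D(U) = {2,3,4}

Answer: {2,3,4}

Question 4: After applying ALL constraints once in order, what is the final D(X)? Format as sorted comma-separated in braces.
Answer: {2,3,4}

Derivation:
Constraint 1 (W + X = Y) on D(W)={3,4,5,7} D(X)={2,3,4,5,6,7} D(Y)={2,3,4,5,6,7}: W {3,4,5,7}->{3,4,5}; X {2,3,4,5,6,7}->{2,3,4}; Y {2,3,4,5,6,7}->{5,6,7}
Constraint 2 (U + W = Y) on D(U)={2,3,4,5,6,7} D(W)={3,4,5} D(Y)={5,6,7}: U {2,3,4,5,6,7}->{2,3,4}
Constraint 3 (U != W) on D(U)={2,3,4} D(W)={3,4,5}: no change
So after all 3 constraints: D(X) = {2,3,4}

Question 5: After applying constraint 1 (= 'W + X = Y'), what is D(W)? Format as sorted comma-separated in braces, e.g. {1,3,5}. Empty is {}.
Constraint 1 (W + X = Y) on D(W)={3,4,5,7} D(X)={2,3,4,5,6,7} D(Y)={2,3,4,5,6,7}: W {3,4,5,7}->{3,4,5}; X {2,3,4,5,6,7}->{2,3,4}; Y {2,3,4,5,6,7}->{5,6,7}
So after constraint 1: D(W) = {3,4,5}

Answer: {3,4,5}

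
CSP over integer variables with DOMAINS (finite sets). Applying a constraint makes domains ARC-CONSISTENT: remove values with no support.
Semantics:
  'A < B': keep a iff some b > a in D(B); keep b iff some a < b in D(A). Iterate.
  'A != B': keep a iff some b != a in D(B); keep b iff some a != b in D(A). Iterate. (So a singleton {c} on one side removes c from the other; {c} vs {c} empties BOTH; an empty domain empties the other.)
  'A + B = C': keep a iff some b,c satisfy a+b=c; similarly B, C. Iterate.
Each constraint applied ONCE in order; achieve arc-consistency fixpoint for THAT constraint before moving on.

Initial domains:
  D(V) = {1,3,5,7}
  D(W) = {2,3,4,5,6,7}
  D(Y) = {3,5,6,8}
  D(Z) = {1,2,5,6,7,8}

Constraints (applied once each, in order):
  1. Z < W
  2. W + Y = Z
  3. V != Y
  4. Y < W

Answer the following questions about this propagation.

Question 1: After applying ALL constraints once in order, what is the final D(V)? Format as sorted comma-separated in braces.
Answer: {1,5,7}

Derivation:
Constraint 1 (Z < W) on D(Z)={1,2,5,6,7,8} D(W)={2,3,4,5,6,7}: Z {1,2,5,6,7,8}->{1,2,5,6}
Constraint 2 (W + Y = Z) on D(W)={2,3,4,5,6,7} D(Y)={3,5,6,8} D(Z)={1,2,5,6}: W {2,3,4,5,6,7}->{2,3}; Y {3,5,6,8}->{3}; Z {1,2,5,6}->{5,6}
Constraint 3 (V != Y) on D(V)={1,3,5,7} D(Y)={3}: V {1,3,5,7}->{1,5,7}
Constraint 4 (Y < W) on D(Y)={3} D(W)={2,3}: Y {3}->{}; W {2,3}->{}
So after all 4 constraints: D(V) = {1,5,7}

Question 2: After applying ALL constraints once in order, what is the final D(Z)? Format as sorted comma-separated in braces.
Constraint 1 (Z < W) on D(Z)={1,2,5,6,7,8} D(W)={2,3,4,5,6,7}: Z {1,2,5,6,7,8}->{1,2,5,6}
Constraint 2 (W + Y = Z) on D(W)={2,3,4,5,6,7} D(Y)={3,5,6,8} D(Z)={1,2,5,6}: W {2,3,4,5,6,7}->{2,3}; Y {3,5,6,8}->{3}; Z {1,2,5,6}->{5,6}
Constraint 3 (V != Y) on D(V)={1,3,5,7} D(Y)={3}: V {1,3,5,7}->{1,5,7}
Constraint 4 (Y < W) on D(Y)={3} D(W)={2,3}: Y {3}->{}; W {2,3}->{}
So after all 4 constraints: D(Z) = {5,6}

Answer: {5,6}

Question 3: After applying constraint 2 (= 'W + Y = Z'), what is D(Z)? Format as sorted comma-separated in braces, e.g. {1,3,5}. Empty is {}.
Constraint 1 (Z < W) on D(Z)={1,2,5,6,7,8} D(W)={2,3,4,5,6,7}: Z {1,2,5,6,7,8}->{1,2,5,6}
Constraint 2 (W + Y = Z) on D(W)={2,3,4,5,6,7} D(Y)={3,5,6,8} D(Z)={1,2,5,6}: W {2,3,4,5,6,7}->{2,3}; Y {3,5,6,8}->{3}; Z {1,2,5,6}->{5,6}
So after constraint 2: D(Z) = {5,6}

Answer: {5,6}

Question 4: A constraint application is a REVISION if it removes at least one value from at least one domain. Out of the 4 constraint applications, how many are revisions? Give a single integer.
Constraint 1 (Z < W) on D(Z)={1,2,5,6,7,8} D(W)={2,3,4,5,6,7}: Z {1,2,5,6,7,8}->{1,2,5,6} => REVISION
Constraint 2 (W + Y = Z) on D(W)={2,3,4,5,6,7} D(Y)={3,5,6,8} D(Z)={1,2,5,6}: W {2,3,4,5,6,7}->{2,3}; Y {3,5,6,8}->{3}; Z {1,2,5,6}->{5,6} => REVISION
Constraint 3 (V != Y) on D(V)={1,3,5,7} D(Y)={3}: V {1,3,5,7}->{1,5,7} => REVISION
Constraint 4 (Y < W) on D(Y)={3} D(W)={2,3}: Y {3}->{}; W {2,3}->{} => REVISION
Total revisions = 4

Answer: 4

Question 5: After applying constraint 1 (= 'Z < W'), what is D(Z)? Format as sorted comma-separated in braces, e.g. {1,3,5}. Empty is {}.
Answer: {1,2,5,6}

Derivation:
Constraint 1 (Z < W) on D(Z)={1,2,5,6,7,8} D(W)={2,3,4,5,6,7}: Z {1,2,5,6,7,8}->{1,2,5,6}
So after constraint 1: D(Z) = {1,2,5,6}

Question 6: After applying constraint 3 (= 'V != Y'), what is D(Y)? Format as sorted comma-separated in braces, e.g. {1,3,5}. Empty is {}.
Constraint 1 (Z < W) on D(Z)={1,2,5,6,7,8} D(W)={2,3,4,5,6,7}: Z {1,2,5,6,7,8}->{1,2,5,6}
Constraint 2 (W + Y = Z) on D(W)={2,3,4,5,6,7} D(Y)={3,5,6,8} D(Z)={1,2,5,6}: W {2,3,4,5,6,7}->{2,3}; Y {3,5,6,8}->{3}; Z {1,2,5,6}->{5,6}
Constraint 3 (V != Y) on D(V)={1,3,5,7} D(Y)={3}: V {1,3,5,7}->{1,5,7}
So after constraint 3: D(Y) = {3}

Answer: {3}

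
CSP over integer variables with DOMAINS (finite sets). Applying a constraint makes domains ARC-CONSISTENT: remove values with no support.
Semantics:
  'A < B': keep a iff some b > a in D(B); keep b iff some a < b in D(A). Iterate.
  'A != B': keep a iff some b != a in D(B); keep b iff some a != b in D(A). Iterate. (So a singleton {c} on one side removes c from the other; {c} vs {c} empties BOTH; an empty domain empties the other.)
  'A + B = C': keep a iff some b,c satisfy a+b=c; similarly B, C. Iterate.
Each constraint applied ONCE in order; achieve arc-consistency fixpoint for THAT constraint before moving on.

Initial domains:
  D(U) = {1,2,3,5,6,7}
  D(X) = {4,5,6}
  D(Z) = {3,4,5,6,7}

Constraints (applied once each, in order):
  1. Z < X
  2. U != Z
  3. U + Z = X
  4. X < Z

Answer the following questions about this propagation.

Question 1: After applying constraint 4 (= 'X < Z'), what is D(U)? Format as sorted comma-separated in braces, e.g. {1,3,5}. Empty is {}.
Constraint 1 (Z < X) on D(Z)={3,4,5,6,7} D(X)={4,5,6}: Z {3,4,5,6,7}->{3,4,5}
Constraint 2 (U != Z) on D(U)={1,2,3,5,6,7} D(Z)={3,4,5}: no change
Constraint 3 (U + Z = X) on D(U)={1,2,3,5,6,7} D(Z)={3,4,5} D(X)={4,5,6}: U {1,2,3,5,6,7}->{1,2,3}
Constraint 4 (X < Z) on D(X)={4,5,6} D(Z)={3,4,5}: X {4,5,6}->{4}; Z {3,4,5}->{5}
So after constraint 4: D(U) = {1,2,3}

Answer: {1,2,3}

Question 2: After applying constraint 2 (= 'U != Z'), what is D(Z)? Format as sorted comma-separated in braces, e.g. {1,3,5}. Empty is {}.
Answer: {3,4,5}

Derivation:
Constraint 1 (Z < X) on D(Z)={3,4,5,6,7} D(X)={4,5,6}: Z {3,4,5,6,7}->{3,4,5}
Constraint 2 (U != Z) on D(U)={1,2,3,5,6,7} D(Z)={3,4,5}: no change
So after constraint 2: D(Z) = {3,4,5}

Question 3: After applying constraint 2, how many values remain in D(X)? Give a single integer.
Constraint 1 (Z < X) on D(Z)={3,4,5,6,7} D(X)={4,5,6}: Z {3,4,5,6,7}->{3,4,5}
Constraint 2 (U != Z) on D(U)={1,2,3,5,6,7} D(Z)={3,4,5}: no change
So after constraint 2: D(X)={4,5,6}, size = 3

Answer: 3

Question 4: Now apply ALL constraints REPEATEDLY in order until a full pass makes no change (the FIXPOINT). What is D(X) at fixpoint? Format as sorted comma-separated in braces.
pass 0 (initial): D(X)={4,5,6}
pass 1: U {1,2,3,5,6,7}->{1,2,3}; X {4,5,6}->{4}; Z {3,4,5,6,7}->{5}
pass 2: U {1,2,3}->{}; X {4}->{}; Z {5}->{}
pass 3: no change
Fixpoint after 3 passes: D(X) = {}

Answer: {}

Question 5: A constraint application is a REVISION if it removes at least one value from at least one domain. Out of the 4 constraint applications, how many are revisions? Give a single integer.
Answer: 3

Derivation:
Constraint 1 (Z < X) on D(Z)={3,4,5,6,7} D(X)={4,5,6}: Z {3,4,5,6,7}->{3,4,5} => REVISION
Constraint 2 (U != Z) on D(U)={1,2,3,5,6,7} D(Z)={3,4,5}: no change => not a revision
Constraint 3 (U + Z = X) on D(U)={1,2,3,5,6,7} D(Z)={3,4,5} D(X)={4,5,6}: U {1,2,3,5,6,7}->{1,2,3} => REVISION
Constraint 4 (X < Z) on D(X)={4,5,6} D(Z)={3,4,5}: X {4,5,6}->{4}; Z {3,4,5}->{5} => REVISION
Total revisions = 3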